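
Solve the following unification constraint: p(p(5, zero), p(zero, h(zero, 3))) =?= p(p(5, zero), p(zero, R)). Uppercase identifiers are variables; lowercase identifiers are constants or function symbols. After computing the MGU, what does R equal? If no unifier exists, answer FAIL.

Decompose p/2: p(5, zero) =?= p(5, zero),  p(zero, h(zero, 3)) =?= p(zero, R).
Delete trivial equation p(5, zero) =?= p(5, zero).
Decompose p/2: zero =?= zero,  h(zero, 3) =?= R.
Delete trivial equation zero =?= zero.
Bind R := h(zero, 3).
MGU = { R -> h(zero, 3) }, so R -> h(zero, 3).

h(zero, 3)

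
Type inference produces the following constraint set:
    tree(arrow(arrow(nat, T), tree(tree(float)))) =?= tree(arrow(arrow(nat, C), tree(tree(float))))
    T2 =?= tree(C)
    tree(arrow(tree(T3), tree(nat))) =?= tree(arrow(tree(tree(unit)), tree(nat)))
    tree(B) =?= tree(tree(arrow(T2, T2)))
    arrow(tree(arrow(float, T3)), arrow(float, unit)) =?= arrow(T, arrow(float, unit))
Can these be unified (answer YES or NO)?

YES

Decompose tree/1: arrow(arrow(nat, T), tree(tree(float))) =?= arrow(arrow(nat, C), tree(tree(float))).
Decompose arrow/2: arrow(nat, T) =?= arrow(nat, C),  tree(tree(float)) =?= tree(tree(float)).
Decompose arrow/2: nat =?= nat,  T =?= C.
Delete trivial equation nat =?= nat.
Bind T := C; substituting into the one remaining equation that mentions T gives: arrow(tree(arrow(float, T3)), arrow(float, unit)) =?= arrow(C, arrow(float, unit)).
Delete trivial equation tree(tree(float)) =?= tree(tree(float)).
Bind T2 := tree(C); substituting into the one remaining equation that mentions T2 gives: tree(B) =?= tree(tree(arrow(tree(C), tree(C)))).
Decompose tree/1: arrow(tree(T3), tree(nat)) =?= arrow(tree(tree(unit)), tree(nat)).
Decompose arrow/2: tree(T3) =?= tree(tree(unit)),  tree(nat) =?= tree(nat).
Decompose tree/1: T3 =?= tree(unit).
Bind T3 := tree(unit); substituting into the one remaining equation that mentions T3 gives: arrow(tree(arrow(float, tree(unit))), arrow(float, unit)) =?= arrow(C, arrow(float, unit)).
Delete trivial equation tree(nat) =?= tree(nat).
Decompose tree/1: B =?= tree(arrow(tree(C), tree(C))).
Bind B := tree(arrow(tree(C), tree(C))); no other remaining equation mentions B.
Decompose arrow/2: tree(arrow(float, tree(unit))) =?= C,  arrow(float, unit) =?= arrow(float, unit).
Bind C := tree(arrow(float, tree(unit))); no other remaining equation mentions C. Substituting into the earlier bindings gives T := tree(arrow(float, tree(unit))), T2 := tree(tree(arrow(float, tree(unit)))), B := tree(arrow(tree(tree(arrow(float, tree(unit)))), tree(tree(arrow(float, tree(unit)))))).
Delete trivial equation arrow(float, unit) =?= arrow(float, unit).
No equations remain and no clash or occurs-check failure arose, so a unifier exists.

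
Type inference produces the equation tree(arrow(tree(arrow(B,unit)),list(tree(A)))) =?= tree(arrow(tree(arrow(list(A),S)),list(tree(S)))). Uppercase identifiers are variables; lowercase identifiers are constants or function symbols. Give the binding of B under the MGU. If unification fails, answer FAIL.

list(unit)

Decompose tree/1: arrow(tree(arrow(B,unit)),list(tree(A))) =?= arrow(tree(arrow(list(A),S)),list(tree(S))).
Decompose arrow/2: tree(arrow(B,unit)) =?= tree(arrow(list(A),S)),  list(tree(A)) =?= list(tree(S)).
Decompose tree/1: arrow(B,unit) =?= arrow(list(A),S).
Decompose arrow/2: B =?= list(A),  unit =?= S.
Bind B := list(A); no other remaining equation mentions B.
Bind S := unit; substituting into the remaining equation gives: list(tree(A)) =?= list(tree(unit)).
Decompose list/1: tree(A) =?= tree(unit).
Decompose tree/1: A =?= unit.
Bind A := unit. Substituting into the earlier binding gives B := list(unit).
MGU = { B ↦ list(unit), S ↦ unit, A ↦ unit }, so B ↦ list(unit).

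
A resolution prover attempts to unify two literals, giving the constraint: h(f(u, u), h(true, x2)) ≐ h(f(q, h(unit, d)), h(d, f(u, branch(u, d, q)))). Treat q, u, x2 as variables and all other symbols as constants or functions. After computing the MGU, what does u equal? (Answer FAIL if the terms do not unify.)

FAIL

Decompose h/2: f(u, u) ≐ f(q, h(unit, d)),  h(true, x2) ≐ h(d, f(u, branch(u, d, q))).
Decompose f/2: u ≐ q,  u ≐ h(unit, d).
Bind u := q; substituting into the remaining equations gives: q ≐ h(unit, d),  h(true, x2) ≐ h(d, f(q, branch(q, d, q))).
Bind q := h(unit, d); substituting into the remaining equation gives: h(true, x2) ≐ h(d, f(h(unit, d), branch(h(unit, d), d, h(unit, d)))). Substituting into the earlier binding gives u := h(unit, d).
Decompose h/2: true ≐ d,  x2 ≐ f(h(unit, d), branch(h(unit, d), d, h(unit, d))).
Clash: constants true and d differ; no unifier exists.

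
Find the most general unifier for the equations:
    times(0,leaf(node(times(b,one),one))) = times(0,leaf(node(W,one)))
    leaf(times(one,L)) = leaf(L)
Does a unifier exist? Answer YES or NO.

NO

Decompose times/2: 0 = 0,  leaf(node(times(b,one),one)) = leaf(node(W,one)).
Delete trivial equation 0 = 0.
Decompose leaf/1: node(times(b,one),one) = node(W,one).
Decompose node/2: times(b,one) = W,  one = one.
Bind W := times(b,one); no other remaining equation mentions W.
Delete trivial equation one = one.
Decompose leaf/1: times(one,L) = L.
Occurs check fails: L occurs in times(one,L); the equation L = times(one,L) has no finite solution.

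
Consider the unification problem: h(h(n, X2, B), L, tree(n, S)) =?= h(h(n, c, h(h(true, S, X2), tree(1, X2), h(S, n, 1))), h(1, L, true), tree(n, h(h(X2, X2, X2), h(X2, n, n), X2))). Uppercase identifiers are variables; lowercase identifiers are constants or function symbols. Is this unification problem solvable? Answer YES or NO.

NO

Decompose h/3: h(n, X2, B) =?= h(n, c, h(h(true, S, X2), tree(1, X2), h(S, n, 1))),  L =?= h(1, L, true),  tree(n, S) =?= tree(n, h(h(X2, X2, X2), h(X2, n, n), X2)).
Decompose h/3: n =?= n,  X2 =?= c,  B =?= h(h(true, S, X2), tree(1, X2), h(S, n, 1)).
Delete trivial equation n =?= n.
Bind X2 := c; substituting into the 2 remaining equations that mention X2 gives: B =?= h(h(true, S, c), tree(1, c), h(S, n, 1)),  tree(n, S) =?= tree(n, h(h(c, c, c), h(c, n, n), c)).
Bind B := h(h(true, S, c), tree(1, c), h(S, n, 1)); no other remaining equation mentions B.
Occurs check fails: L occurs in h(1, L, true); the equation L =?= h(1, L, true) has no finite solution.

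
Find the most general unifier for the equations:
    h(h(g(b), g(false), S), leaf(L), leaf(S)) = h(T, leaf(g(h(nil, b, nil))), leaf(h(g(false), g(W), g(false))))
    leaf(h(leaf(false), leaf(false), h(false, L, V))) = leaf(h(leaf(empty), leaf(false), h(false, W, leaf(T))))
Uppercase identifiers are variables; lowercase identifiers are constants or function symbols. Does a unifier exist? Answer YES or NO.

NO

Decompose h/3: h(g(b), g(false), S) = T,  leaf(L) = leaf(g(h(nil, b, nil))),  leaf(S) = leaf(h(g(false), g(W), g(false))).
Bind T := h(g(b), g(false), S); substituting into the one remaining equation that mentions T gives: leaf(h(leaf(false), leaf(false), h(false, L, V))) = leaf(h(leaf(empty), leaf(false), h(false, W, leaf(h(g(b), g(false), S))))).
Decompose leaf/1: L = g(h(nil, b, nil)).
Bind L := g(h(nil, b, nil)); substituting into the one remaining equation that mentions L gives: leaf(h(leaf(false), leaf(false), h(false, g(h(nil, b, nil)), V))) = leaf(h(leaf(empty), leaf(false), h(false, W, leaf(h(g(b), g(false), S))))).
Decompose leaf/1: S = h(g(false), g(W), g(false)).
Bind S := h(g(false), g(W), g(false)); substituting into the remaining equation gives: leaf(h(leaf(false), leaf(false), h(false, g(h(nil, b, nil)), V))) = leaf(h(leaf(empty), leaf(false), h(false, W, leaf(h(g(b), g(false), h(g(false), g(W), g(false))))))). Substituting into the earlier binding gives T := h(g(b), g(false), h(g(false), g(W), g(false))).
Decompose leaf/1: h(leaf(false), leaf(false), h(false, g(h(nil, b, nil)), V)) = h(leaf(empty), leaf(false), h(false, W, leaf(h(g(b), g(false), h(g(false), g(W), g(false)))))).
Decompose h/3: leaf(false) = leaf(empty),  leaf(false) = leaf(false),  h(false, g(h(nil, b, nil)), V) = h(false, W, leaf(h(g(b), g(false), h(g(false), g(W), g(false))))).
Decompose leaf/1: false = empty.
Clash: constants false and empty differ; no unifier exists.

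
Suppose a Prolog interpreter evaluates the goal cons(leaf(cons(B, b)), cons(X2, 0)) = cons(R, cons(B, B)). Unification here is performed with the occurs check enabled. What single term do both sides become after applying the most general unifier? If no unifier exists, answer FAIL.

cons(leaf(cons(0, b)), cons(0, 0))

Decompose cons/2: leaf(cons(B, b)) = R,  cons(X2, 0) = cons(B, B).
Bind R := leaf(cons(B, b)); no other remaining equation mentions R.
Decompose cons/2: X2 = B,  0 = B.
Bind X2 := B; no other remaining equation mentions X2.
Bind B := 0. Substituting into the earlier bindings gives R := leaf(cons(0, b)), X2 := 0.
Applying the MGU to either side gives cons(leaf(cons(0, b)), cons(0, 0)).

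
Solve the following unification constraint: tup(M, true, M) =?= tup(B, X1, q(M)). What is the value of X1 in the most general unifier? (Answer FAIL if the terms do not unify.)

Decompose tup/3: M =?= B,  true =?= X1,  M =?= q(M).
Bind M := B; substituting into the one remaining equation that mentions M gives: B =?= q(B).
Bind X1 := true; no other remaining equation mentions X1.
Occurs check fails: B occurs in q(B); the equation B =?= q(B) has no finite solution.

FAIL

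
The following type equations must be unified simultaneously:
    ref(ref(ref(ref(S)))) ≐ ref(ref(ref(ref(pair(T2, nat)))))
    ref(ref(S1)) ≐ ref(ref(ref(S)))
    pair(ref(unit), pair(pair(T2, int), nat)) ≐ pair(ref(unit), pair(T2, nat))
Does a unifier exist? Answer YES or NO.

Decompose ref/1: ref(ref(ref(S))) ≐ ref(ref(ref(pair(T2, nat)))).
Decompose ref/1: ref(ref(S)) ≐ ref(ref(pair(T2, nat))).
Decompose ref/1: ref(S) ≐ ref(pair(T2, nat)).
Decompose ref/1: S ≐ pair(T2, nat).
Bind S := pair(T2, nat); substituting into the one remaining equation that mentions S gives: ref(ref(S1)) ≐ ref(ref(ref(pair(T2, nat)))).
Decompose ref/1: ref(S1) ≐ ref(ref(pair(T2, nat))).
Decompose ref/1: S1 ≐ ref(pair(T2, nat)).
Bind S1 := ref(pair(T2, nat)); no other remaining equation mentions S1.
Decompose pair/2: ref(unit) ≐ ref(unit),  pair(pair(T2, int), nat) ≐ pair(T2, nat).
Delete trivial equation ref(unit) ≐ ref(unit).
Decompose pair/2: pair(T2, int) ≐ T2,  nat ≐ nat.
Occurs check fails: T2 occurs in pair(T2, int); the equation T2 ≐ pair(T2, int) has no finite solution.

NO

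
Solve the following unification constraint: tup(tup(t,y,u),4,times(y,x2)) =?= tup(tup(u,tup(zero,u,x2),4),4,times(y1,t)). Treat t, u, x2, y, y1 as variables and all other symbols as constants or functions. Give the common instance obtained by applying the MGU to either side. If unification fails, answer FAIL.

Decompose tup/3: tup(t,y,u) =?= tup(u,tup(zero,u,x2),4),  4 =?= 4,  times(y,x2) =?= times(y1,t).
Decompose tup/3: t =?= u,  y =?= tup(zero,u,x2),  u =?= 4.
Bind t := u; substituting into the one remaining equation that mentions t gives: times(y,x2) =?= times(y1,u).
Bind y := tup(zero,u,x2); substituting into the one remaining equation that mentions y gives: times(tup(zero,u,x2),x2) =?= times(y1,u).
Bind u := 4; substituting into the one remaining equation that mentions u gives: times(tup(zero,4,x2),x2) =?= times(y1,4). Substituting into the earlier bindings gives t := 4, y := tup(zero,4,x2).
Delete trivial equation 4 =?= 4.
Decompose times/2: tup(zero,4,x2) =?= y1,  x2 =?= 4.
Bind y1 := tup(zero,4,x2); no other remaining equation mentions y1.
Bind x2 := 4. Substituting into the earlier bindings gives y := tup(zero,4,4), y1 := tup(zero,4,4).
Applying the MGU to either side gives tup(tup(4,tup(zero,4,4),4),4,times(tup(zero,4,4),4)).

tup(tup(4,tup(zero,4,4),4),4,times(tup(zero,4,4),4))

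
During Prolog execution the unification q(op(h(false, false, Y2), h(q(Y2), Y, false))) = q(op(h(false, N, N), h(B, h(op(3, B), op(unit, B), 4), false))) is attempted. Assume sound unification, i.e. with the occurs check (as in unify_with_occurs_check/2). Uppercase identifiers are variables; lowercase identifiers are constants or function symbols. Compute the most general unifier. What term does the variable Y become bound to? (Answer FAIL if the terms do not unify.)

h(op(3, q(false)), op(unit, q(false)), 4)

Decompose q/1: op(h(false, false, Y2), h(q(Y2), Y, false)) = op(h(false, N, N), h(B, h(op(3, B), op(unit, B), 4), false)).
Decompose op/2: h(false, false, Y2) = h(false, N, N),  h(q(Y2), Y, false) = h(B, h(op(3, B), op(unit, B), 4), false).
Decompose h/3: false = false,  false = N,  Y2 = N.
Delete trivial equation false = false.
Bind N := false; substituting into the one remaining equation that mentions N gives: Y2 = false.
Bind Y2 := false; substituting into the remaining equation gives: h(q(false), Y, false) = h(B, h(op(3, B), op(unit, B), 4), false).
Decompose h/3: q(false) = B,  Y = h(op(3, B), op(unit, B), 4),  false = false.
Bind B := q(false); substituting into the one remaining equation that mentions B gives: Y = h(op(3, q(false)), op(unit, q(false)), 4).
Bind Y := h(op(3, q(false)), op(unit, q(false)), 4); no other remaining equation mentions Y.
Delete trivial equation false = false.
MGU = { N ↦ false, Y2 ↦ false, B ↦ q(false), Y ↦ h(op(3, q(false)), op(unit, q(false)), 4) }, so Y ↦ h(op(3, q(false)), op(unit, q(false)), 4).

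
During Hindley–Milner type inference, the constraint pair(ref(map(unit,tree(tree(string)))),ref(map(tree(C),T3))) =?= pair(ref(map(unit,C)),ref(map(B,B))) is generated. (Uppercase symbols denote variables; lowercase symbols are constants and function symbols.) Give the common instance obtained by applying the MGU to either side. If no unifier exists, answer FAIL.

pair(ref(map(unit,tree(tree(string)))),ref(map(tree(tree(tree(string))),tree(tree(tree(string))))))

Decompose pair/2: ref(map(unit,tree(tree(string)))) =?= ref(map(unit,C)),  ref(map(tree(C),T3)) =?= ref(map(B,B)).
Decompose ref/1: map(unit,tree(tree(string))) =?= map(unit,C).
Decompose map/2: unit =?= unit,  tree(tree(string)) =?= C.
Delete trivial equation unit =?= unit.
Bind C := tree(tree(string)); substituting into the remaining equation gives: ref(map(tree(tree(tree(string))),T3)) =?= ref(map(B,B)).
Decompose ref/1: map(tree(tree(tree(string))),T3) =?= map(B,B).
Decompose map/2: tree(tree(tree(string))) =?= B,  T3 =?= B.
Bind B := tree(tree(tree(string))); substituting into the remaining equation gives: T3 =?= tree(tree(tree(string))).
Bind T3 := tree(tree(tree(string))).
Applying the MGU to either side gives pair(ref(map(unit,tree(tree(string)))),ref(map(tree(tree(tree(string))),tree(tree(tree(string)))))).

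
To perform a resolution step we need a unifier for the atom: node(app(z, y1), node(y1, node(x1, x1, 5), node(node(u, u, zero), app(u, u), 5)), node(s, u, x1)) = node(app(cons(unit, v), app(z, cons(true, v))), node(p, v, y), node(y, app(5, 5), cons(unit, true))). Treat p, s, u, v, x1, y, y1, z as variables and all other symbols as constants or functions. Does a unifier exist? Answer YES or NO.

YES

Decompose node/3: app(z, y1) = app(cons(unit, v), app(z, cons(true, v))),  node(y1, node(x1, x1, 5), node(node(u, u, zero), app(u, u), 5)) = node(p, v, y),  node(s, u, x1) = node(y, app(5, 5), cons(unit, true)).
Decompose app/2: z = cons(unit, v),  y1 = app(z, cons(true, v)).
Bind z := cons(unit, v); substituting into the one remaining equation that mentions z gives: y1 = app(cons(unit, v), cons(true, v)).
Bind y1 := app(cons(unit, v), cons(true, v)); substituting into the one remaining equation that mentions y1 gives: node(app(cons(unit, v), cons(true, v)), node(x1, x1, 5), node(node(u, u, zero), app(u, u), 5)) = node(p, v, y).
Decompose node/3: app(cons(unit, v), cons(true, v)) = p,  node(x1, x1, 5) = v,  node(node(u, u, zero), app(u, u), 5) = y.
Bind p := app(cons(unit, v), cons(true, v)); no other remaining equation mentions p.
Bind v := node(x1, x1, 5); no other remaining equation mentions v. Substituting into the earlier bindings gives z := cons(unit, node(x1, x1, 5)), y1 := app(cons(unit, node(x1, x1, 5)), cons(true, node(x1, x1, 5))), p := app(cons(unit, node(x1, x1, 5)), cons(true, node(x1, x1, 5))).
Bind y := node(node(u, u, zero), app(u, u), 5); substituting into the remaining equation gives: node(s, u, x1) = node(node(node(u, u, zero), app(u, u), 5), app(5, 5), cons(unit, true)).
Decompose node/3: s = node(node(u, u, zero), app(u, u), 5),  u = app(5, 5),  x1 = cons(unit, true).
Bind s := node(node(u, u, zero), app(u, u), 5); no other remaining equation mentions s.
Bind u := app(5, 5); no other remaining equation mentions u. Substituting into the earlier bindings gives y := node(node(app(5, 5), app(5, 5), zero), app(app(5, 5), app(5, 5)), 5), s := node(node(app(5, 5), app(5, 5), zero), app(app(5, 5), app(5, 5)), 5).
Bind x1 := cons(unit, true). Substituting into the earlier bindings gives z := cons(unit, node(cons(unit, true), cons(unit, true), 5)), y1 := app(cons(unit, node(cons(unit, true), cons(unit, true), 5)), cons(true, node(cons(unit, true), cons(unit, true), 5))), p := app(cons(unit, node(cons(unit, true), cons(unit, true), 5)), cons(true, node(cons(unit, true), cons(unit, true), 5))), v := node(cons(unit, true), cons(unit, true), 5).
No equations remain and no clash or occurs-check failure arose, so a unifier exists.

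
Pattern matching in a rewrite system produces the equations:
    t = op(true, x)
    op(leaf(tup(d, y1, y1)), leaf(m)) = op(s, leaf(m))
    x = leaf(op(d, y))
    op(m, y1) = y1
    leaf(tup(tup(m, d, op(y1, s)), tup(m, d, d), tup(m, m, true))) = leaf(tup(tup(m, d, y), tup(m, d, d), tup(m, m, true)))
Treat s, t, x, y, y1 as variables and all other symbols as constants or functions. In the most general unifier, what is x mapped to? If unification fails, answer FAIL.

FAIL

Bind t := op(true, x); no other remaining equation mentions t.
Decompose op/2: leaf(tup(d, y1, y1)) = s,  leaf(m) = leaf(m).
Bind s := leaf(tup(d, y1, y1)); substituting into the one remaining equation that mentions s gives: leaf(tup(tup(m, d, op(y1, leaf(tup(d, y1, y1)))), tup(m, d, d), tup(m, m, true))) = leaf(tup(tup(m, d, y), tup(m, d, d), tup(m, m, true))).
Delete trivial equation leaf(m) = leaf(m).
Bind x := leaf(op(d, y)); no other remaining equation mentions x. Substituting into the earlier binding gives t := op(true, leaf(op(d, y))).
Occurs check fails: y1 occurs in op(m, y1); the equation y1 = op(m, y1) has no finite solution.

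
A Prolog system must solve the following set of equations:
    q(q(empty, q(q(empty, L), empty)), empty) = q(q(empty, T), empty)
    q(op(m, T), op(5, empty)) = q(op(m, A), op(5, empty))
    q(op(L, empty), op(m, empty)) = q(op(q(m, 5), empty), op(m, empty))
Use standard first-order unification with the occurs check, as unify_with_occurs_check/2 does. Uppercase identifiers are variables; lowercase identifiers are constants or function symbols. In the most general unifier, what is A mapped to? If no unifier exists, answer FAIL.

Decompose q/2: q(empty, q(q(empty, L), empty)) = q(empty, T),  empty = empty.
Decompose q/2: empty = empty,  q(q(empty, L), empty) = T.
Delete trivial equation empty = empty.
Bind T := q(q(empty, L), empty); substituting into the one remaining equation that mentions T gives: q(op(m, q(q(empty, L), empty)), op(5, empty)) = q(op(m, A), op(5, empty)).
Delete trivial equation empty = empty.
Decompose q/2: op(m, q(q(empty, L), empty)) = op(m, A),  op(5, empty) = op(5, empty).
Decompose op/2: m = m,  q(q(empty, L), empty) = A.
Delete trivial equation m = m.
Bind A := q(q(empty, L), empty); no other remaining equation mentions A.
Delete trivial equation op(5, empty) = op(5, empty).
Decompose q/2: op(L, empty) = op(q(m, 5), empty),  op(m, empty) = op(m, empty).
Decompose op/2: L = q(m, 5),  empty = empty.
Bind L := q(m, 5); no other remaining equation mentions L. Substituting into the earlier bindings gives T := q(q(empty, q(m, 5)), empty), A := q(q(empty, q(m, 5)), empty).
Delete trivial equation empty = empty.
Delete trivial equation op(m, empty) = op(m, empty).
MGU = { T ↦ q(q(empty, q(m, 5)), empty), A ↦ q(q(empty, q(m, 5)), empty), L ↦ q(m, 5) }, so A ↦ q(q(empty, q(m, 5)), empty).

q(q(empty, q(m, 5)), empty)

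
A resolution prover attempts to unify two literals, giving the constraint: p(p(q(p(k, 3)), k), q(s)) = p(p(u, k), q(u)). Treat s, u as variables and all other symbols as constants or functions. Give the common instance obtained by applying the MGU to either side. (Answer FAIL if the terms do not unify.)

p(p(q(p(k, 3)), k), q(q(p(k, 3))))

Decompose p/2: p(q(p(k, 3)), k) = p(u, k),  q(s) = q(u).
Decompose p/2: q(p(k, 3)) = u,  k = k.
Bind u := q(p(k, 3)); substituting into the one remaining equation that mentions u gives: q(s) = q(q(p(k, 3))).
Delete trivial equation k = k.
Decompose q/1: s = q(p(k, 3)).
Bind s := q(p(k, 3)).
Applying the MGU to either side gives p(p(q(p(k, 3)), k), q(q(p(k, 3)))).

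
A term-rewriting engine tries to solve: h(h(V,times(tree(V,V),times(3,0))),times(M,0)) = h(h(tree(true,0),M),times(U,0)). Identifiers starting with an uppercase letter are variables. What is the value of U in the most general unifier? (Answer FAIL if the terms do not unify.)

times(tree(tree(true,0),tree(true,0)),times(3,0))

Decompose h/2: h(V,times(tree(V,V),times(3,0))) = h(tree(true,0),M),  times(M,0) = times(U,0).
Decompose h/2: V = tree(true,0),  times(tree(V,V),times(3,0)) = M.
Bind V := tree(true,0); substituting into the one remaining equation that mentions V gives: times(tree(tree(true,0),tree(true,0)),times(3,0)) = M.
Bind M := times(tree(tree(true,0),tree(true,0)),times(3,0)); substituting into the remaining equation gives: times(times(tree(tree(true,0),tree(true,0)),times(3,0)),0) = times(U,0).
Decompose times/2: times(tree(tree(true,0),tree(true,0)),times(3,0)) = U,  0 = 0.
Bind U := times(tree(tree(true,0),tree(true,0)),times(3,0)); no other remaining equation mentions U.
Delete trivial equation 0 = 0.
MGU = { V -> tree(true,0), M -> times(tree(tree(true,0),tree(true,0)),times(3,0)), U -> times(tree(tree(true,0),tree(true,0)),times(3,0)) }, so U -> times(tree(tree(true,0),tree(true,0)),times(3,0)).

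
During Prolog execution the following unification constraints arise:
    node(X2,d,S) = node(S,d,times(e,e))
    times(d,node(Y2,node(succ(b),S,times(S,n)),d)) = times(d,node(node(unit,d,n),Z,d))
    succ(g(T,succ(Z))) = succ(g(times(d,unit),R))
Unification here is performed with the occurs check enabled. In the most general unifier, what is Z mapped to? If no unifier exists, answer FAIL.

node(succ(b),times(e,e),times(times(e,e),n))

Decompose node/3: X2 = S,  d = d,  S = times(e,e).
Bind X2 := S; no other remaining equation mentions X2.
Delete trivial equation d = d.
Bind S := times(e,e); substituting into the one remaining equation that mentions S gives: times(d,node(Y2,node(succ(b),times(e,e),times(times(e,e),n)),d)) = times(d,node(node(unit,d,n),Z,d)). Substituting into the earlier binding gives X2 := times(e,e).
Decompose times/2: d = d,  node(Y2,node(succ(b),times(e,e),times(times(e,e),n)),d) = node(node(unit,d,n),Z,d).
Delete trivial equation d = d.
Decompose node/3: Y2 = node(unit,d,n),  node(succ(b),times(e,e),times(times(e,e),n)) = Z,  d = d.
Bind Y2 := node(unit,d,n); no other remaining equation mentions Y2.
Bind Z := node(succ(b),times(e,e),times(times(e,e),n)); substituting into the one remaining equation that mentions Z gives: succ(g(T,succ(node(succ(b),times(e,e),times(times(e,e),n))))) = succ(g(times(d,unit),R)).
Delete trivial equation d = d.
Decompose succ/1: g(T,succ(node(succ(b),times(e,e),times(times(e,e),n)))) = g(times(d,unit),R).
Decompose g/2: T = times(d,unit),  succ(node(succ(b),times(e,e),times(times(e,e),n))) = R.
Bind T := times(d,unit); no other remaining equation mentions T.
Bind R := succ(node(succ(b),times(e,e),times(times(e,e),n))).
MGU = { X2 -> times(e,e), S -> times(e,e), Y2 -> node(unit,d,n), Z -> node(succ(b),times(e,e),times(times(e,e),n)), T -> times(d,unit), R -> succ(node(succ(b),times(e,e),times(times(e,e),n))) }, so Z -> node(succ(b),times(e,e),times(times(e,e),n)).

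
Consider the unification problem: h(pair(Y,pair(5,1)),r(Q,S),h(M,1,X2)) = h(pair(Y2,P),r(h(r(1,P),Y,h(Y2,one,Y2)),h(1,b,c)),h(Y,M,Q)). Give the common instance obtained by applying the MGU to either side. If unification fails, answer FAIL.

Decompose h/3: pair(Y,pair(5,1)) = pair(Y2,P),  r(Q,S) = r(h(r(1,P),Y,h(Y2,one,Y2)),h(1,b,c)),  h(M,1,X2) = h(Y,M,Q).
Decompose pair/2: Y = Y2,  pair(5,1) = P.
Bind Y := Y2; substituting into the 2 remaining equations that mention Y gives: r(Q,S) = r(h(r(1,P),Y2,h(Y2,one,Y2)),h(1,b,c)),  h(M,1,X2) = h(Y2,M,Q).
Bind P := pair(5,1); substituting into the one remaining equation that mentions P gives: r(Q,S) = r(h(r(1,pair(5,1)),Y2,h(Y2,one,Y2)),h(1,b,c)).
Decompose r/2: Q = h(r(1,pair(5,1)),Y2,h(Y2,one,Y2)),  S = h(1,b,c).
Bind Q := h(r(1,pair(5,1)),Y2,h(Y2,one,Y2)); substituting into the one remaining equation that mentions Q gives: h(M,1,X2) = h(Y2,M,h(r(1,pair(5,1)),Y2,h(Y2,one,Y2))).
Bind S := h(1,b,c); no other remaining equation mentions S.
Decompose h/3: M = Y2,  1 = M,  X2 = h(r(1,pair(5,1)),Y2,h(Y2,one,Y2)).
Bind M := Y2; substituting into the one remaining equation that mentions M gives: 1 = Y2.
Bind Y2 := 1; substituting into the remaining equation gives: X2 = h(r(1,pair(5,1)),1,h(1,one,1)). Substituting into the earlier bindings gives Y := 1, Q := h(r(1,pair(5,1)),1,h(1,one,1)), M := 1.
Bind X2 := h(r(1,pair(5,1)),1,h(1,one,1)).
Applying the MGU to either side gives h(pair(1,pair(5,1)),r(h(r(1,pair(5,1)),1,h(1,one,1)),h(1,b,c)),h(1,1,h(r(1,pair(5,1)),1,h(1,one,1)))).

h(pair(1,pair(5,1)),r(h(r(1,pair(5,1)),1,h(1,one,1)),h(1,b,c)),h(1,1,h(r(1,pair(5,1)),1,h(1,one,1))))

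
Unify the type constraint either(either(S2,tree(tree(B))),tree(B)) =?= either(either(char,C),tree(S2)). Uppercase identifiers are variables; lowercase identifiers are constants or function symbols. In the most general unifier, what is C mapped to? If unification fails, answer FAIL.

tree(tree(char))

Decompose either/2: either(S2,tree(tree(B))) =?= either(char,C),  tree(B) =?= tree(S2).
Decompose either/2: S2 =?= char,  tree(tree(B)) =?= C.
Bind S2 := char; substituting into the one remaining equation that mentions S2 gives: tree(B) =?= tree(char).
Bind C := tree(tree(B)); no other remaining equation mentions C.
Decompose tree/1: B =?= char.
Bind B := char. Substituting into the earlier binding gives C := tree(tree(char)).
MGU = { S2 -> char, C -> tree(tree(char)), B -> char }, so C -> tree(tree(char)).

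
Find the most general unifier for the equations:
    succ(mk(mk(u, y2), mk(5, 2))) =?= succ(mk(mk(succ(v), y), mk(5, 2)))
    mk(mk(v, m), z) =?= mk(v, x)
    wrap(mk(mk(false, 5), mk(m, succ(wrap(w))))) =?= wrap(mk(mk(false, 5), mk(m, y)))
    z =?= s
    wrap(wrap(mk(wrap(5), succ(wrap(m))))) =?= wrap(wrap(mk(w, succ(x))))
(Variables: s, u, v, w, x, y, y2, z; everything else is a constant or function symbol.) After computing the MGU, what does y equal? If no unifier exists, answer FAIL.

FAIL

Decompose succ/1: mk(mk(u, y2), mk(5, 2)) =?= mk(mk(succ(v), y), mk(5, 2)).
Decompose mk/2: mk(u, y2) =?= mk(succ(v), y),  mk(5, 2) =?= mk(5, 2).
Decompose mk/2: u =?= succ(v),  y2 =?= y.
Bind u := succ(v); no other remaining equation mentions u.
Bind y2 := y; no other remaining equation mentions y2.
Delete trivial equation mk(5, 2) =?= mk(5, 2).
Decompose mk/2: mk(v, m) =?= v,  z =?= x.
Occurs check fails: v occurs in mk(v, m); the equation v =?= mk(v, m) has no finite solution.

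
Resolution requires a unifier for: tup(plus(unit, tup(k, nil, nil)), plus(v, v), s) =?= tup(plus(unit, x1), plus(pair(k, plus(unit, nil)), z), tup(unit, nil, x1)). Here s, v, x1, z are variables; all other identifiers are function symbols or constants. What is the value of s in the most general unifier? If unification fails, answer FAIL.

Decompose tup/3: plus(unit, tup(k, nil, nil)) =?= plus(unit, x1),  plus(v, v) =?= plus(pair(k, plus(unit, nil)), z),  s =?= tup(unit, nil, x1).
Decompose plus/2: unit =?= unit,  tup(k, nil, nil) =?= x1.
Delete trivial equation unit =?= unit.
Bind x1 := tup(k, nil, nil); substituting into the one remaining equation that mentions x1 gives: s =?= tup(unit, nil, tup(k, nil, nil)).
Decompose plus/2: v =?= pair(k, plus(unit, nil)),  v =?= z.
Bind v := pair(k, plus(unit, nil)); substituting into the one remaining equation that mentions v gives: pair(k, plus(unit, nil)) =?= z.
Bind z := pair(k, plus(unit, nil)); no other remaining equation mentions z.
Bind s := tup(unit, nil, tup(k, nil, nil)).
MGU = { x1 ↦ tup(k, nil, nil), v ↦ pair(k, plus(unit, nil)), z ↦ pair(k, plus(unit, nil)), s ↦ tup(unit, nil, tup(k, nil, nil)) }, so s ↦ tup(unit, nil, tup(k, nil, nil)).

tup(unit, nil, tup(k, nil, nil))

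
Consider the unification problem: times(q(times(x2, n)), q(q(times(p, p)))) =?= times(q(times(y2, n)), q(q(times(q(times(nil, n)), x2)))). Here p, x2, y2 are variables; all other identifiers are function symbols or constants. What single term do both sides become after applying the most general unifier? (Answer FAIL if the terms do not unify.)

Decompose times/2: q(times(x2, n)) =?= q(times(y2, n)),  q(q(times(p, p))) =?= q(q(times(q(times(nil, n)), x2))).
Decompose q/1: times(x2, n) =?= times(y2, n).
Decompose times/2: x2 =?= y2,  n =?= n.
Bind x2 := y2; substituting into the one remaining equation that mentions x2 gives: q(q(times(p, p))) =?= q(q(times(q(times(nil, n)), y2))).
Delete trivial equation n =?= n.
Decompose q/1: q(times(p, p)) =?= q(times(q(times(nil, n)), y2)).
Decompose q/1: times(p, p) =?= times(q(times(nil, n)), y2).
Decompose times/2: p =?= q(times(nil, n)),  p =?= y2.
Bind p := q(times(nil, n)); substituting into the remaining equation gives: q(times(nil, n)) =?= y2.
Bind y2 := q(times(nil, n)). Substituting into the earlier binding gives x2 := q(times(nil, n)).
Applying the MGU to either side gives times(q(times(q(times(nil, n)), n)), q(q(times(q(times(nil, n)), q(times(nil, n)))))).

times(q(times(q(times(nil, n)), n)), q(q(times(q(times(nil, n)), q(times(nil, n))))))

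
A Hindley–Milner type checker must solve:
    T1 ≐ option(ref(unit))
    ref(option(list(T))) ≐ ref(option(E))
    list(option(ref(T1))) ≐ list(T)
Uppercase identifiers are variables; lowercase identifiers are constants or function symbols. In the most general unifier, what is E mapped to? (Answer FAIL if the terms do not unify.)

list(option(ref(option(ref(unit)))))

Bind T1 := option(ref(unit)); substituting into the one remaining equation that mentions T1 gives: list(option(ref(option(ref(unit))))) ≐ list(T).
Decompose ref/1: option(list(T)) ≐ option(E).
Decompose option/1: list(T) ≐ E.
Bind E := list(T); no other remaining equation mentions E.
Decompose list/1: option(ref(option(ref(unit)))) ≐ T.
Bind T := option(ref(option(ref(unit)))). Substituting into the earlier binding gives E := list(option(ref(option(ref(unit))))).
MGU = { T1 := option(ref(unit)), E := list(option(ref(option(ref(unit))))), T := option(ref(option(ref(unit)))) }, so E := list(option(ref(option(ref(unit))))).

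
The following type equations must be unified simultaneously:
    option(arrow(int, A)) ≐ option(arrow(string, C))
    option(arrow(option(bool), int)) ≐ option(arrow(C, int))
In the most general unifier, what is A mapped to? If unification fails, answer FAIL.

FAIL

Decompose option/1: arrow(int, A) ≐ arrow(string, C).
Decompose arrow/2: int ≐ string,  A ≐ C.
Clash: constants int and string differ; no unifier exists.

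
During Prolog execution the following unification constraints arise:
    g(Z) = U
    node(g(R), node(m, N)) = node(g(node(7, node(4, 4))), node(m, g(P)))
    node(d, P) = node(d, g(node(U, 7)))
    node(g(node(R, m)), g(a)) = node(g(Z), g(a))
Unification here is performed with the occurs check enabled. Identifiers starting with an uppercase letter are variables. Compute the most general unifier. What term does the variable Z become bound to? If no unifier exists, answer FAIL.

node(node(7, node(4, 4)), m)

Bind U := g(Z); substituting into the one remaining equation that mentions U gives: node(d, P) = node(d, g(node(g(Z), 7))).
Decompose node/2: g(R) = g(node(7, node(4, 4))),  node(m, N) = node(m, g(P)).
Decompose g/1: R = node(7, node(4, 4)).
Bind R := node(7, node(4, 4)); substituting into the one remaining equation that mentions R gives: node(g(node(node(7, node(4, 4)), m)), g(a)) = node(g(Z), g(a)).
Decompose node/2: m = m,  N = g(P).
Delete trivial equation m = m.
Bind N := g(P); no other remaining equation mentions N.
Decompose node/2: d = d,  P = g(node(g(Z), 7)).
Delete trivial equation d = d.
Bind P := g(node(g(Z), 7)); no other remaining equation mentions P. Substituting into the earlier binding gives N := g(g(node(g(Z), 7))).
Decompose node/2: g(node(node(7, node(4, 4)), m)) = g(Z),  g(a) = g(a).
Decompose g/1: node(node(7, node(4, 4)), m) = Z.
Bind Z := node(node(7, node(4, 4)), m); no other remaining equation mentions Z. Substituting into the earlier bindings gives U := g(node(node(7, node(4, 4)), m)), N := g(g(node(g(node(node(7, node(4, 4)), m)), 7))), P := g(node(g(node(node(7, node(4, 4)), m)), 7)).
Delete trivial equation g(a) = g(a).
MGU = { U = g(node(node(7, node(4, 4)), m)), R = node(7, node(4, 4)), N = g(g(node(g(node(node(7, node(4, 4)), m)), 7))), P = g(node(g(node(node(7, node(4, 4)), m)), 7)), Z = node(node(7, node(4, 4)), m) }, so Z = node(node(7, node(4, 4)), m).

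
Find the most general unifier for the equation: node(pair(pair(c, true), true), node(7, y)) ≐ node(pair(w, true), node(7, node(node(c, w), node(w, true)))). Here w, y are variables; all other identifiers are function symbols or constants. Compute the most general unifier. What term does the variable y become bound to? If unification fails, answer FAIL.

Decompose node/2: pair(pair(c, true), true) ≐ pair(w, true),  node(7, y) ≐ node(7, node(node(c, w), node(w, true))).
Decompose pair/2: pair(c, true) ≐ w,  true ≐ true.
Bind w := pair(c, true); substituting into the one remaining equation that mentions w gives: node(7, y) ≐ node(7, node(node(c, pair(c, true)), node(pair(c, true), true))).
Delete trivial equation true ≐ true.
Decompose node/2: 7 ≐ 7,  y ≐ node(node(c, pair(c, true)), node(pair(c, true), true)).
Delete trivial equation 7 ≐ 7.
Bind y := node(node(c, pair(c, true)), node(pair(c, true), true)).
MGU = { w ↦ pair(c, true), y ↦ node(node(c, pair(c, true)), node(pair(c, true), true)) }, so y ↦ node(node(c, pair(c, true)), node(pair(c, true), true)).

node(node(c, pair(c, true)), node(pair(c, true), true))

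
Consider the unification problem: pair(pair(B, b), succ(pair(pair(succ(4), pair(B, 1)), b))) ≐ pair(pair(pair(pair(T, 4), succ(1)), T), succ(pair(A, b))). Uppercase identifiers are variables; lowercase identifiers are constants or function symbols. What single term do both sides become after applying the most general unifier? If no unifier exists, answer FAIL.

pair(pair(pair(pair(b, 4), succ(1)), b), succ(pair(pair(succ(4), pair(pair(pair(b, 4), succ(1)), 1)), b)))

Decompose pair/2: pair(B, b) ≐ pair(pair(pair(T, 4), succ(1)), T),  succ(pair(pair(succ(4), pair(B, 1)), b)) ≐ succ(pair(A, b)).
Decompose pair/2: B ≐ pair(pair(T, 4), succ(1)),  b ≐ T.
Bind B := pair(pair(T, 4), succ(1)); substituting into the one remaining equation that mentions B gives: succ(pair(pair(succ(4), pair(pair(pair(T, 4), succ(1)), 1)), b)) ≐ succ(pair(A, b)).
Bind T := b; substituting into the remaining equation gives: succ(pair(pair(succ(4), pair(pair(pair(b, 4), succ(1)), 1)), b)) ≐ succ(pair(A, b)). Substituting into the earlier binding gives B := pair(pair(b, 4), succ(1)).
Decompose succ/1: pair(pair(succ(4), pair(pair(pair(b, 4), succ(1)), 1)), b) ≐ pair(A, b).
Decompose pair/2: pair(succ(4), pair(pair(pair(b, 4), succ(1)), 1)) ≐ A,  b ≐ b.
Bind A := pair(succ(4), pair(pair(pair(b, 4), succ(1)), 1)); no other remaining equation mentions A.
Delete trivial equation b ≐ b.
Applying the MGU to either side gives pair(pair(pair(pair(b, 4), succ(1)), b), succ(pair(pair(succ(4), pair(pair(pair(b, 4), succ(1)), 1)), b))).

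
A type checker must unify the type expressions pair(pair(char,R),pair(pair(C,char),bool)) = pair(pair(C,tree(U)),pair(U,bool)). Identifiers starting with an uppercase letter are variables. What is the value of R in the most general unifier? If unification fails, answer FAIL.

tree(pair(char,char))

Decompose pair/2: pair(char,R) = pair(C,tree(U)),  pair(pair(C,char),bool) = pair(U,bool).
Decompose pair/2: char = C,  R = tree(U).
Bind C := char; substituting into the one remaining equation that mentions C gives: pair(pair(char,char),bool) = pair(U,bool).
Bind R := tree(U); no other remaining equation mentions R.
Decompose pair/2: pair(char,char) = U,  bool = bool.
Bind U := pair(char,char); no other remaining equation mentions U. Substituting into the earlier binding gives R := tree(pair(char,char)).
Delete trivial equation bool = bool.
MGU = { C ↦ char, R ↦ tree(pair(char,char)), U ↦ pair(char,char) }, so R ↦ tree(pair(char,char)).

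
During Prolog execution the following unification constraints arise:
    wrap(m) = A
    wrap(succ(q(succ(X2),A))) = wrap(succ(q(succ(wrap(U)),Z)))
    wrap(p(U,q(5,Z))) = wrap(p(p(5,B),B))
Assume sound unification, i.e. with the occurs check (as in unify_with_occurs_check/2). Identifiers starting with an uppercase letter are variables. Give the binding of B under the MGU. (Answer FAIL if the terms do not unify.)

q(5,wrap(m))

Bind A := wrap(m); substituting into the one remaining equation that mentions A gives: wrap(succ(q(succ(X2),wrap(m)))) = wrap(succ(q(succ(wrap(U)),Z))).
Decompose wrap/1: succ(q(succ(X2),wrap(m))) = succ(q(succ(wrap(U)),Z)).
Decompose succ/1: q(succ(X2),wrap(m)) = q(succ(wrap(U)),Z).
Decompose q/2: succ(X2) = succ(wrap(U)),  wrap(m) = Z.
Decompose succ/1: X2 = wrap(U).
Bind X2 := wrap(U); no other remaining equation mentions X2.
Bind Z := wrap(m); substituting into the remaining equation gives: wrap(p(U,q(5,wrap(m)))) = wrap(p(p(5,B),B)).
Decompose wrap/1: p(U,q(5,wrap(m))) = p(p(5,B),B).
Decompose p/2: U = p(5,B),  q(5,wrap(m)) = B.
Bind U := p(5,B); no other remaining equation mentions U. Substituting into the earlier binding gives X2 := wrap(p(5,B)).
Bind B := q(5,wrap(m)). Substituting into the earlier bindings gives X2 := wrap(p(5,q(5,wrap(m)))), U := p(5,q(5,wrap(m))).
MGU = { A ↦ wrap(m), X2 ↦ wrap(p(5,q(5,wrap(m)))), Z ↦ wrap(m), U ↦ p(5,q(5,wrap(m))), B ↦ q(5,wrap(m)) }, so B ↦ q(5,wrap(m)).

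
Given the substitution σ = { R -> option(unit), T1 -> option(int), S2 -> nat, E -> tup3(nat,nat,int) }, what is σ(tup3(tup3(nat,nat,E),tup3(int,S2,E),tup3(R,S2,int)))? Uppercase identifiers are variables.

Replace each occurrence of R with option(unit).
Replace each occurrence of S2 with nat.
Replace each occurrence of E with tup3(nat,nat,int).
Result: tup3(tup3(nat,nat,tup3(nat,nat,int)),tup3(int,nat,tup3(nat,nat,int)),tup3(option(unit),nat,int)).

tup3(tup3(nat,nat,tup3(nat,nat,int)),tup3(int,nat,tup3(nat,nat,int)),tup3(option(unit),nat,int))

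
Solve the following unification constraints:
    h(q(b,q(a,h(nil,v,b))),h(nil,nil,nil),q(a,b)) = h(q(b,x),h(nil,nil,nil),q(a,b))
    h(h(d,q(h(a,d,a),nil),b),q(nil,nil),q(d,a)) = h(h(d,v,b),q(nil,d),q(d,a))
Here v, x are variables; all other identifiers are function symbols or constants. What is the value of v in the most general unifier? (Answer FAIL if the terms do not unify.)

FAIL

Decompose h/3: q(b,q(a,h(nil,v,b))) = q(b,x),  h(nil,nil,nil) = h(nil,nil,nil),  q(a,b) = q(a,b).
Decompose q/2: b = b,  q(a,h(nil,v,b)) = x.
Delete trivial equation b = b.
Bind x := q(a,h(nil,v,b)); no other remaining equation mentions x.
Delete trivial equation h(nil,nil,nil) = h(nil,nil,nil).
Delete trivial equation q(a,b) = q(a,b).
Decompose h/3: h(d,q(h(a,d,a),nil),b) = h(d,v,b),  q(nil,nil) = q(nil,d),  q(d,a) = q(d,a).
Decompose h/3: d = d,  q(h(a,d,a),nil) = v,  b = b.
Delete trivial equation d = d.
Bind v := q(h(a,d,a),nil); no other remaining equation mentions v. Substituting into the earlier binding gives x := q(a,h(nil,q(h(a,d,a),nil),b)).
Delete trivial equation b = b.
Decompose q/2: nil = nil,  nil = d.
Delete trivial equation nil = nil.
Clash: constants nil and d differ; no unifier exists.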